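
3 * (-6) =-18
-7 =-7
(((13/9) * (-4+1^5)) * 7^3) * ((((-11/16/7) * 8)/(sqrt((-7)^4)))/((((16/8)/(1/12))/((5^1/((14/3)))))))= 715/672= 1.06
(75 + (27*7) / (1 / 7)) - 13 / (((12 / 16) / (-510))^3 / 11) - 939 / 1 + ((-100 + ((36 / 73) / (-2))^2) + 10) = 239611964270725 / 5329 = 44963776369.06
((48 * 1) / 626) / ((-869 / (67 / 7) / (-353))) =0.30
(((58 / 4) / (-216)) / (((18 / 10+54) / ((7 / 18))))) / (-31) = 1015 / 67254624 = 0.00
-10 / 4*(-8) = 20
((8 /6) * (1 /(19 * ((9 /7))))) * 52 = 1456 /513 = 2.84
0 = 0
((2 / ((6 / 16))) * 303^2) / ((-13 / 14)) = -6855072 / 13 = -527313.23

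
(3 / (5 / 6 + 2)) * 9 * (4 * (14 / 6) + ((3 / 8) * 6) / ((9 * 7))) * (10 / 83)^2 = 1062450 / 819791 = 1.30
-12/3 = -4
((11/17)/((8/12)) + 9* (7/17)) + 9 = 465/34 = 13.68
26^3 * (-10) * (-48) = 8436480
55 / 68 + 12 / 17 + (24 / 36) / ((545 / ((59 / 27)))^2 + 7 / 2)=133824773285 / 88349710668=1.51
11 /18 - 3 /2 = -8 /9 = -0.89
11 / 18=0.61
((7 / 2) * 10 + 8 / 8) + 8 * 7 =92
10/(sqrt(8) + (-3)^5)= -0.04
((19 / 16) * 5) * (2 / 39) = 0.30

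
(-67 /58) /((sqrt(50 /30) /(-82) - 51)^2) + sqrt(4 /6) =-35455459616274 /79831913397467981 + 5652073368 * sqrt(15) /79831913397467981 + sqrt(6) /3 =0.82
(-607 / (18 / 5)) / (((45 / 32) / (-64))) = 621568 / 81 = 7673.68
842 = 842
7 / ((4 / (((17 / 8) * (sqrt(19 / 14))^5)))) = 6137 * sqrt(266) / 12544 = 7.98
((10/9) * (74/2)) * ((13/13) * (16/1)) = 5920/9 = 657.78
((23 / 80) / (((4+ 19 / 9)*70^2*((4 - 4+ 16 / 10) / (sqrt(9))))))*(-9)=-0.00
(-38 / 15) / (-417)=38 / 6255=0.01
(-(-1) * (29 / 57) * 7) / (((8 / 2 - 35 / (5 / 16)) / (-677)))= 137431 / 6156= 22.32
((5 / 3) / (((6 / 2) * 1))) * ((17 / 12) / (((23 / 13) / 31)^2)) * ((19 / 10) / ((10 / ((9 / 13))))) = 4035239 / 126960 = 31.78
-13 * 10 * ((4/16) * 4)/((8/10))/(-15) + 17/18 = 106/9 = 11.78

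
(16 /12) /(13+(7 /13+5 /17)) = 884 /9171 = 0.10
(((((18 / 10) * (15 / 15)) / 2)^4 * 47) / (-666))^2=1173953169 / 547600000000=0.00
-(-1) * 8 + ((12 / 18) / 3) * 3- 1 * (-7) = 15.67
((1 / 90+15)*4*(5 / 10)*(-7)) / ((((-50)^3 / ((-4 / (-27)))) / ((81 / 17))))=9457 / 7968750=0.00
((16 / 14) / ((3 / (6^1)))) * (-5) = -80 / 7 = -11.43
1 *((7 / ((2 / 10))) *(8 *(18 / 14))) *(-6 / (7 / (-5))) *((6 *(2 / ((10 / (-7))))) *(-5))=64800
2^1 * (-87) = -174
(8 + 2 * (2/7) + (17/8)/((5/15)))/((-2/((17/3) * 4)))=-4743/28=-169.39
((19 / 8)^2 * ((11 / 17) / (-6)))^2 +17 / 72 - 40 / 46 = -258190385 / 980140032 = -0.26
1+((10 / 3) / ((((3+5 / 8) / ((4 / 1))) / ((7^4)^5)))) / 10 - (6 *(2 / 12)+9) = 2553352521523583249 / 87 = 29348879557742336.20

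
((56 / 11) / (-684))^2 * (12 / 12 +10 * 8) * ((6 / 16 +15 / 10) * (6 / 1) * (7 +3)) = 22050 / 43681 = 0.50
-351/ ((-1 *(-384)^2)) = 39/ 16384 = 0.00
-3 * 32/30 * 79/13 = -1264/65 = -19.45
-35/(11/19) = -665/11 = -60.45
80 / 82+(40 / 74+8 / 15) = 46636 / 22755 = 2.05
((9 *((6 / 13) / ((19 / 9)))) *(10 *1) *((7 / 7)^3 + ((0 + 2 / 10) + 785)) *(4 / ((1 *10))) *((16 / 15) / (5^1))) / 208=2547288 / 401375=6.35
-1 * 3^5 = -243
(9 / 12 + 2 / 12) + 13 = 13.92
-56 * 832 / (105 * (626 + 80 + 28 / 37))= -123136 / 196125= -0.63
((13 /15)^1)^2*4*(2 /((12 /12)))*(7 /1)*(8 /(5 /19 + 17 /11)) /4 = 282568 /6075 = 46.51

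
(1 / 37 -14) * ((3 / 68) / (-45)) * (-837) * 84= -963.15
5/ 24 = 0.21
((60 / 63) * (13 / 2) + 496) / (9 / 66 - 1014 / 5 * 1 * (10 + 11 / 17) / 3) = -19721020 / 28258881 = -0.70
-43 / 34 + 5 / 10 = -13 / 17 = -0.76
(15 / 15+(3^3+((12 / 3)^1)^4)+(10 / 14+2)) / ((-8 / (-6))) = 6021 / 28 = 215.04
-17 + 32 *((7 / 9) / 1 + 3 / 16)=125 / 9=13.89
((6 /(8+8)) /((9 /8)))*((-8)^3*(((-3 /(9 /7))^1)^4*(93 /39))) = -38108672 /3159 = -12063.52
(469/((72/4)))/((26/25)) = 11725/468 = 25.05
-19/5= -3.80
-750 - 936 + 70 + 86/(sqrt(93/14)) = -1582.63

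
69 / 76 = 0.91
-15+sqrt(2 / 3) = -15+sqrt(6) / 3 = -14.18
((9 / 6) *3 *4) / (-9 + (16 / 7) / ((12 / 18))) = -42 / 13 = -3.23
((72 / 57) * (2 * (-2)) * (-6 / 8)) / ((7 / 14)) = 144 / 19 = 7.58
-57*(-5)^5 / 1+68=178193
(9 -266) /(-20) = 257 /20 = 12.85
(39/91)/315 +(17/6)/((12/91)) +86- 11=96.49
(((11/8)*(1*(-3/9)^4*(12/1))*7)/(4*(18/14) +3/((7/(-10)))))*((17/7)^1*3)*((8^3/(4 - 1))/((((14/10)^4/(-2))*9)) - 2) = -71962649/500094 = -143.90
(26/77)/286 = 1/847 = 0.00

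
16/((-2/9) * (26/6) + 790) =54/2663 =0.02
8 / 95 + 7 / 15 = 157 / 285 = 0.55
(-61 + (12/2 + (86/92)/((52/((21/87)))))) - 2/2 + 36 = -1387059/69368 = -20.00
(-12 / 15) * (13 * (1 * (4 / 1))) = -208 / 5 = -41.60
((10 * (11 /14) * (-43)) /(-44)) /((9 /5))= 1075 /252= 4.27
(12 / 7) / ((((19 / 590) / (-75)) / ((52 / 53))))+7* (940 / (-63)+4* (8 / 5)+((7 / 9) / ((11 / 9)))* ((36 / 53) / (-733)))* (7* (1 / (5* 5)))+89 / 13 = -3264237127258493 / 831227772375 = -3927.01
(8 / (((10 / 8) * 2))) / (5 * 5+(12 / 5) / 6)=16 / 127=0.13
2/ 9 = 0.22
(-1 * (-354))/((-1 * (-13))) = 354/13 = 27.23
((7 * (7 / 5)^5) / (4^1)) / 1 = 9.41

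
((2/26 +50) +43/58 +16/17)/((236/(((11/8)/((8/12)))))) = 21893949/48400768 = 0.45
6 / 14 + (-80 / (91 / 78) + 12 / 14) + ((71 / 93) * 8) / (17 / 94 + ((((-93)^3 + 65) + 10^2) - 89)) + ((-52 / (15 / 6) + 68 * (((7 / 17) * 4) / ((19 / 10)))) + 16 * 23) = 1584391762581223 / 4675630242465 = 338.86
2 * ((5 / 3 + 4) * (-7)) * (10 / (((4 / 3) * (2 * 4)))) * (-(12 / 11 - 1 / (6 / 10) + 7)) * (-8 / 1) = -126140 / 33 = -3822.42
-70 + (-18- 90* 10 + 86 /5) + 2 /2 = -4849 /5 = -969.80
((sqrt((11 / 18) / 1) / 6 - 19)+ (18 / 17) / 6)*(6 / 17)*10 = -19200 / 289+ 5*sqrt(22) / 51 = -65.98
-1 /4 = -0.25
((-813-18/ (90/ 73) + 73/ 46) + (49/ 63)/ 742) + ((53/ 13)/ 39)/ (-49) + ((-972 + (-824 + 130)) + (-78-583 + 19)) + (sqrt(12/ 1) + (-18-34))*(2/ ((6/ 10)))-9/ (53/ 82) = -1508701933603/ 454254255 + 20*sqrt(3)/ 3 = -3309.72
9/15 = 3/5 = 0.60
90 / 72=5 / 4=1.25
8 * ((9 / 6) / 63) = 4 / 21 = 0.19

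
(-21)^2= 441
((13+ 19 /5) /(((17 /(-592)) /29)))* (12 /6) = -2884224 /85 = -33932.05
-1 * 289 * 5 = -1445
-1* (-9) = 9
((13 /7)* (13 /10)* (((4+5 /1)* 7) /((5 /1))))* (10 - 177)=-254007 /50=-5080.14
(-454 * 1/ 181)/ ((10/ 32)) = -7264/ 905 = -8.03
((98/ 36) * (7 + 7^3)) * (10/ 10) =8575/ 9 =952.78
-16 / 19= -0.84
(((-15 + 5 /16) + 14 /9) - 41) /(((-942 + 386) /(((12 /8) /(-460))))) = -0.00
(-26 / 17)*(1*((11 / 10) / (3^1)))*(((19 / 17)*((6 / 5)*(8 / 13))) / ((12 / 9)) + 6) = -26818 / 7225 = -3.71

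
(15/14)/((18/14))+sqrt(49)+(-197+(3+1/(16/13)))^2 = 28668859/768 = 37329.24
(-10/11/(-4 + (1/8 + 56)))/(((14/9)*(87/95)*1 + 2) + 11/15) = -1520/362373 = -0.00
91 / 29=3.14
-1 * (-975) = 975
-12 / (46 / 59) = -354 / 23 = -15.39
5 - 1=4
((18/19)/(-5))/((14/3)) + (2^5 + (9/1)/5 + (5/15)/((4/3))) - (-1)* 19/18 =35.06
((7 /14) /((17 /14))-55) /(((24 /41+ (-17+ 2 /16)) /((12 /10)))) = 608768 /151385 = 4.02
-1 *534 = -534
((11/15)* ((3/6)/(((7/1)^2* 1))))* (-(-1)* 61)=671/1470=0.46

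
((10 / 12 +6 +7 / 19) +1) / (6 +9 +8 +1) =935 / 2736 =0.34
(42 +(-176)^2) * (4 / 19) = 124072 / 19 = 6530.11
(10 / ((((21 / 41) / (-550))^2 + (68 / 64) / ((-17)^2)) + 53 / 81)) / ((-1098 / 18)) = -28008317700000 / 112419499493833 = -0.25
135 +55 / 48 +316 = 21703 / 48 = 452.15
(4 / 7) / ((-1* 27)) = -0.02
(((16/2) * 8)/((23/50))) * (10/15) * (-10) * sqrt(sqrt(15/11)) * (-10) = 640000 * 11^(3/4) * 15^(1/4)/759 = 10023.18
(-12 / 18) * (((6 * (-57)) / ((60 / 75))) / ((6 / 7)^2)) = 387.92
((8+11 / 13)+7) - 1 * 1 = 193 / 13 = 14.85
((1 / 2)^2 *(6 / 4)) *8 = 3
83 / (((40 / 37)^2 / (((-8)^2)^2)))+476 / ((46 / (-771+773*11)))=213264344 / 575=370894.51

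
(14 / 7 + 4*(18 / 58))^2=8836 / 841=10.51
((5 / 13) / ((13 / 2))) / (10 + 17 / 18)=180 / 33293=0.01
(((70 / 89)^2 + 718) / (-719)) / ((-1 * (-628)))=-2846089 / 1788292486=-0.00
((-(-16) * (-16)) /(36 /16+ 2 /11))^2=126877696 /11449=11081.99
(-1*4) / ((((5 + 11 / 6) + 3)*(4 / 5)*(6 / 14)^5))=-168070 / 4779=-35.17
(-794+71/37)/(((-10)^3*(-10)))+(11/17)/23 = -7389037/144670000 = -0.05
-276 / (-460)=3 / 5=0.60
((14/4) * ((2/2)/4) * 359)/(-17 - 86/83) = -208579/11976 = -17.42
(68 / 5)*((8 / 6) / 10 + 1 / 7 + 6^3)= 1544212 / 525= 2941.36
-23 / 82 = -0.28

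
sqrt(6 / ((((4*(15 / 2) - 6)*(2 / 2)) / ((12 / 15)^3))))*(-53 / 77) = -212*sqrt(5) / 1925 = -0.25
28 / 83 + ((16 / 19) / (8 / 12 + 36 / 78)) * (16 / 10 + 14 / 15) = 10172 / 4565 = 2.23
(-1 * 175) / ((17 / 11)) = -1925 / 17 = -113.24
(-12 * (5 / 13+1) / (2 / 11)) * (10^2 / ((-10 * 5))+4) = -2376 / 13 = -182.77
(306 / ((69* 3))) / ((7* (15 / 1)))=34 / 2415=0.01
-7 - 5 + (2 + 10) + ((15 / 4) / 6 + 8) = 69 / 8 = 8.62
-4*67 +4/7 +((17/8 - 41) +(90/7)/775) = -2658571/8680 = -306.29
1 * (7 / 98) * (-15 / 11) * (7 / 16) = -15 / 352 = -0.04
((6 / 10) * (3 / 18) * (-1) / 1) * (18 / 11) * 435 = -783 / 11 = -71.18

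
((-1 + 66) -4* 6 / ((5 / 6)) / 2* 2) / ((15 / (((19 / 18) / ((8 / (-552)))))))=-79097 / 450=-175.77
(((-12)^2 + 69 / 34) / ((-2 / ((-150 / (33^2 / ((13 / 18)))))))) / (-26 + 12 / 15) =-2689375 / 9330552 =-0.29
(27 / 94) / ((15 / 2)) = 9 / 235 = 0.04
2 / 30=1 / 15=0.07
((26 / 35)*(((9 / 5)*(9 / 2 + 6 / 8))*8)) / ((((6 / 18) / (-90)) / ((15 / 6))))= -37908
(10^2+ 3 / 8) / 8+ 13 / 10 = 4431 / 320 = 13.85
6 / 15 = 2 / 5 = 0.40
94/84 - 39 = -1591/42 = -37.88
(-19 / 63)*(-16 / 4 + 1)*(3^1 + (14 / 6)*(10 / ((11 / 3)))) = 8.47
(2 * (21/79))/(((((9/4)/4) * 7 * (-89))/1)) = -32/21093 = -0.00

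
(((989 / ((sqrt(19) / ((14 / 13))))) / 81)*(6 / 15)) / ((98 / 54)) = 3956*sqrt(19) / 25935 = 0.66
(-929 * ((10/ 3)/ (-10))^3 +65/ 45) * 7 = 6776/ 27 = 250.96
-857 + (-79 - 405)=-1341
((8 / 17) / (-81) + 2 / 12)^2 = 196249 / 7584516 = 0.03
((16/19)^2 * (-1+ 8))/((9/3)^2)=1792/3249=0.55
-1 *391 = -391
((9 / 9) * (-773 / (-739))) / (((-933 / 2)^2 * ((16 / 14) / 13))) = 70343 / 1286582742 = 0.00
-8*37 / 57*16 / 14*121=-286528 / 399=-718.12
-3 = -3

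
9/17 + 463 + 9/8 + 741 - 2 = 163697/136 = 1203.65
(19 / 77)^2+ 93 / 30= 187409 / 59290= 3.16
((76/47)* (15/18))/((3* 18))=95/3807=0.02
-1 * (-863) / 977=863 / 977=0.88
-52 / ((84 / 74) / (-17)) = 16354 / 21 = 778.76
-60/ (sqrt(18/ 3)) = -10 * sqrt(6) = -24.49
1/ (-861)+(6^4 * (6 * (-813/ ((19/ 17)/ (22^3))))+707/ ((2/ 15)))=-1970592702787019/ 32718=-60229619866.34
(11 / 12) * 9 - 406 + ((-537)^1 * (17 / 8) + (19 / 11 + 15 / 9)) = -405367 / 264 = -1535.48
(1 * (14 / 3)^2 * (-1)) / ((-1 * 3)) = 196 / 27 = 7.26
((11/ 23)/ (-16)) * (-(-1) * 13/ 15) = -143/ 5520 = -0.03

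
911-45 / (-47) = 42862 / 47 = 911.96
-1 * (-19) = 19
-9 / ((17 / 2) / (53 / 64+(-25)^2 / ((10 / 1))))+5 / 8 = -36137 / 544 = -66.43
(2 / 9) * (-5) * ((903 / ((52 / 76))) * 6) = -8798.46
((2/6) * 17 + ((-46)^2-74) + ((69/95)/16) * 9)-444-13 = 7255303/4560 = 1591.08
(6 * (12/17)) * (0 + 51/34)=6.35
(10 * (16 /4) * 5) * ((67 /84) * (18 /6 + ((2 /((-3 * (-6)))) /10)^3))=146529067 /306180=478.57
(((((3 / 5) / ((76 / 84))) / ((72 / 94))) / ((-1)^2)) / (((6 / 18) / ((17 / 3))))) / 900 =5593 / 342000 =0.02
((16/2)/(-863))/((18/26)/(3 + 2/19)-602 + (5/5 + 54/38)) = 116584/7537800145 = 0.00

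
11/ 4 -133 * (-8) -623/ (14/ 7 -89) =373721/ 348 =1073.91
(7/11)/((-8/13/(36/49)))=-117/154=-0.76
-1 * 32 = -32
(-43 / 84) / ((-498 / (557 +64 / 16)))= 8041 / 13944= 0.58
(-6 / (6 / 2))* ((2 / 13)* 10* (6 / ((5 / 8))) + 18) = -852 / 13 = -65.54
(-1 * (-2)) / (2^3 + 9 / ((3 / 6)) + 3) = 2 / 29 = 0.07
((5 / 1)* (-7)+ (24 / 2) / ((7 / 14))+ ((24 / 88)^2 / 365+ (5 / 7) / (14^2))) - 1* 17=-1696409467 / 60594380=-28.00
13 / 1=13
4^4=256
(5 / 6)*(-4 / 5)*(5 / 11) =-10 / 33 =-0.30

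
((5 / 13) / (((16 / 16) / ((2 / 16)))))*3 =15 / 104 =0.14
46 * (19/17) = 874/17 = 51.41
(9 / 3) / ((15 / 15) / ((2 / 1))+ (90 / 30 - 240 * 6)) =-6 / 2873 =-0.00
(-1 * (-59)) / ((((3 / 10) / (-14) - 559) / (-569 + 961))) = -3237920 / 78263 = -41.37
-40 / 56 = -5 / 7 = -0.71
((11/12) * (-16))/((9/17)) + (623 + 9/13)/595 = -5566864/208845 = -26.66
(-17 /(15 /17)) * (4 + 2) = -115.60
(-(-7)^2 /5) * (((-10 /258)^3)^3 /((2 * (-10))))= -3828125 /39570121523011523076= -0.00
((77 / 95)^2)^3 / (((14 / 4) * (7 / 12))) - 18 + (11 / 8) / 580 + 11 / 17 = -199600779556324961 / 11596809666500000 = -17.21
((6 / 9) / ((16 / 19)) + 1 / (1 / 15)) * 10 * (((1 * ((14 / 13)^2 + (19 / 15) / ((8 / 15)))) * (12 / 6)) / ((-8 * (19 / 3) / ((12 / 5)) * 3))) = -1811241 / 102752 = -17.63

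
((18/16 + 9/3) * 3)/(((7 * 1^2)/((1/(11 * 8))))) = 9/448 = 0.02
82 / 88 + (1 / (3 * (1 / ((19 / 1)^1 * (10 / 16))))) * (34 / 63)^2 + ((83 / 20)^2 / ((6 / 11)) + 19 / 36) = 3582176161 / 104781600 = 34.19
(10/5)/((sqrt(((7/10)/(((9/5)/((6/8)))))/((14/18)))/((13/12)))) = 13 * sqrt(6)/9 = 3.54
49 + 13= 62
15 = 15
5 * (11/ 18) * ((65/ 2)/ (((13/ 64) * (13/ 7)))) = 30800/ 117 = 263.25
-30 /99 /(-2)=5 /33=0.15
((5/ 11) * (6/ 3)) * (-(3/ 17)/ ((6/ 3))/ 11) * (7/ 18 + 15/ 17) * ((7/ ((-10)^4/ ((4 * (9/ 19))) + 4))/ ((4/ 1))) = -40845/ 13298291072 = -0.00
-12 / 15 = -4 / 5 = -0.80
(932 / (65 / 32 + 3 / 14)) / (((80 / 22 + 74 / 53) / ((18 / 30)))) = 60855872 / 1229835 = 49.48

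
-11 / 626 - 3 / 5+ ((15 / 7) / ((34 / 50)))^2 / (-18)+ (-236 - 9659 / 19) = -313929021206 / 421077335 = -745.54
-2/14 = -1/7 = -0.14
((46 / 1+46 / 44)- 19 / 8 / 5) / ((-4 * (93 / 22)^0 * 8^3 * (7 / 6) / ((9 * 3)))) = -1659771 / 3153920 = -0.53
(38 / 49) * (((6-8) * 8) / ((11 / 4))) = -2432 / 539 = -4.51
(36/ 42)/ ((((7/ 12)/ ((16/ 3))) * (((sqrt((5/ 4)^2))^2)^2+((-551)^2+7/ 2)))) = 98304/ 3808445473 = 0.00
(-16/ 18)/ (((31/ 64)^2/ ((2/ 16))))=-4096/ 8649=-0.47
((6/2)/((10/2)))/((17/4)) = 12/85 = 0.14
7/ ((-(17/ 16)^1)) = -112/ 17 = -6.59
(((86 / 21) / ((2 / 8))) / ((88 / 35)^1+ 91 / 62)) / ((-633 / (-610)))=65050400 / 16409259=3.96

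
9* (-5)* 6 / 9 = -30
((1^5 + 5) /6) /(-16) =-1 /16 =-0.06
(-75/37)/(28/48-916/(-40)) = -4500/52133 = -0.09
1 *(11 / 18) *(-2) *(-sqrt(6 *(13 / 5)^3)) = 143 *sqrt(390) / 225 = 12.55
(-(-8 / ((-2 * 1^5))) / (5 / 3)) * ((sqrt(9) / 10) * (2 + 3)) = -18 / 5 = -3.60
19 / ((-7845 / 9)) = -57 / 2615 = -0.02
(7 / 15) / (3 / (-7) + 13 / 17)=833 / 600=1.39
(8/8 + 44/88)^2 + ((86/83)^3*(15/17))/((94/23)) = 4550598957/1827431252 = 2.49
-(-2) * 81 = 162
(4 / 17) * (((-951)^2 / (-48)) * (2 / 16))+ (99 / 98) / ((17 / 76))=-14651499 / 26656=-549.65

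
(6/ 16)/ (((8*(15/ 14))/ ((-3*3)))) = -63/ 160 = -0.39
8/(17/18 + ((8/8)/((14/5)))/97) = 24444/2897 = 8.44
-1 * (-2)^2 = -4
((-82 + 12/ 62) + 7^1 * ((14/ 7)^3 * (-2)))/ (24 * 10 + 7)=-6008/ 7657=-0.78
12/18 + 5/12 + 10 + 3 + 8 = 22.08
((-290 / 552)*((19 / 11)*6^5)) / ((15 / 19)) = -2261304 / 253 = -8937.96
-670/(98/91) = -4355/7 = -622.14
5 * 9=45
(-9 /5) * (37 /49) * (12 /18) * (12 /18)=-148 /245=-0.60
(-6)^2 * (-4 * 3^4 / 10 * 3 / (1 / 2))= -34992 / 5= -6998.40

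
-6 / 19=-0.32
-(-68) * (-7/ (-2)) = 238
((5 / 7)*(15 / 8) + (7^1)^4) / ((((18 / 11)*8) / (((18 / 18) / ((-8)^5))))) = -1479841 / 264241152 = -0.01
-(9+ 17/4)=-53/4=-13.25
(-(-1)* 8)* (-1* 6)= -48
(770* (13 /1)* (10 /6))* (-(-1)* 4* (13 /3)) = 2602600 /9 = 289177.78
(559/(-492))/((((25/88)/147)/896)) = -526762.33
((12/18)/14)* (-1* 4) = -4/21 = -0.19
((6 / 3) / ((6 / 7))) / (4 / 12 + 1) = 7 / 4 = 1.75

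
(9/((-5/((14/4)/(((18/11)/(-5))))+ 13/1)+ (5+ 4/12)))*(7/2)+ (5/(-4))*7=-122899/17372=-7.07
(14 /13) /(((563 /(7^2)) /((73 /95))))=50078 /695305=0.07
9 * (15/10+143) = 2601/2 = 1300.50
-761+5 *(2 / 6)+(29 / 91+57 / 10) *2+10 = -1006409 / 1365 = -737.30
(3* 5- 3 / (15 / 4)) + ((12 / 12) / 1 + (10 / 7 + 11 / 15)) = 1823 / 105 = 17.36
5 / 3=1.67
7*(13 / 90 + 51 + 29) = 50491 / 90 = 561.01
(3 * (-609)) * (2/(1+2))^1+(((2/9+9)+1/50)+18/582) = -52760927/43650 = -1208.73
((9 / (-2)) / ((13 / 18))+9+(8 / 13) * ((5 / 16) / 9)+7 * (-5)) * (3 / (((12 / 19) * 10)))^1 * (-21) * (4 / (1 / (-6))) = -1002421 / 130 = -7710.93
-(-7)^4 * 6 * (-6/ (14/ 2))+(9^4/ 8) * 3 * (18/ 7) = 522891/ 28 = 18674.68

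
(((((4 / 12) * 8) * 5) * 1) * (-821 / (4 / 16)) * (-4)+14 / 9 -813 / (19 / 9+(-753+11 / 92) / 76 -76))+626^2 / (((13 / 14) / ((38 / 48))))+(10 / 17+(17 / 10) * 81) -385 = 10677135387583661 / 20976252570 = 509010.62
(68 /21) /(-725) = -68 /15225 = -0.00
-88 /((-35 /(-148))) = -13024 /35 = -372.11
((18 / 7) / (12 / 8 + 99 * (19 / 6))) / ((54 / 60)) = 0.01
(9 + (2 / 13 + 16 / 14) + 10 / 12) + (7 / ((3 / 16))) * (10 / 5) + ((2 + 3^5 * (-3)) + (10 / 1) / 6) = -349187 / 546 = -639.54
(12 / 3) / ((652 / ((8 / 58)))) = 4 / 4727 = 0.00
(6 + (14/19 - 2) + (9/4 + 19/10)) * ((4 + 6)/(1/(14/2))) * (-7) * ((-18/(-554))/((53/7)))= -10424799/557878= -18.69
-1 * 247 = -247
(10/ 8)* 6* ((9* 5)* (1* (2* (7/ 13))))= 4725/ 13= 363.46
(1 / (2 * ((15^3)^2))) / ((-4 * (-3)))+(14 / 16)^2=1674421883 / 2187000000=0.77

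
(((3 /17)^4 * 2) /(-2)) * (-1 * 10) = 810 /83521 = 0.01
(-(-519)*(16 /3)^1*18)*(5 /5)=49824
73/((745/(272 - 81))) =18.72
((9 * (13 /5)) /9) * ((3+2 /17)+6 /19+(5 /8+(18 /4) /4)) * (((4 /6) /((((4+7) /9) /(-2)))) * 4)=-1044732 /17765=-58.81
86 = 86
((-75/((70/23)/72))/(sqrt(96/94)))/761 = -1035 * sqrt(141)/5327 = -2.31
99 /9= 11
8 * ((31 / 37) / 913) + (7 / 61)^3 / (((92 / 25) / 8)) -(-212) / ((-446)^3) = 41555321125960457 / 3911419778276223202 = 0.01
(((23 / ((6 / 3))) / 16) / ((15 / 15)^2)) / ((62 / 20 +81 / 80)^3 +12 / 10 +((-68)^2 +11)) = 368000 / 2409345689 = 0.00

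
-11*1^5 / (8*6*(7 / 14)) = -11 / 24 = -0.46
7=7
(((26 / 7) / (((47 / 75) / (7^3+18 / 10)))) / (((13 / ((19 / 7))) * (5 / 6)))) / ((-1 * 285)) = -20688 / 11515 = -1.80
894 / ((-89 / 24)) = -21456 / 89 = -241.08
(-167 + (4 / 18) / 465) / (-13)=53761 / 4185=12.85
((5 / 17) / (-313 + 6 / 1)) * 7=-35 / 5219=-0.01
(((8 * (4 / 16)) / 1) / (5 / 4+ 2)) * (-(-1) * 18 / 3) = 48 / 13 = 3.69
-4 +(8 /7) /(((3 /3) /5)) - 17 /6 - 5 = -257 /42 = -6.12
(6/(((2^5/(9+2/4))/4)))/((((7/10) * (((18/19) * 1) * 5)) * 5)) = 361/840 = 0.43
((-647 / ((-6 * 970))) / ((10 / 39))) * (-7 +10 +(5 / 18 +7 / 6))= 8411 / 4365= 1.93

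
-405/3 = -135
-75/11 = -6.82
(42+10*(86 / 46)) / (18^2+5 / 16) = 22336 / 119347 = 0.19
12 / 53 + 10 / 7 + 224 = 83718 / 371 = 225.65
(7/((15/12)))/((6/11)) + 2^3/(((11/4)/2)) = 16.08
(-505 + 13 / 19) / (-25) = 9582 / 475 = 20.17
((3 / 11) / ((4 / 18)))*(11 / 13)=27 / 26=1.04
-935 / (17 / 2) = -110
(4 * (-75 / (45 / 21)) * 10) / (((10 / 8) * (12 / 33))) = -3080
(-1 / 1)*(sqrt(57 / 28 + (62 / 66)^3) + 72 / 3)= -24 - sqrt(665870667) / 15246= -25.69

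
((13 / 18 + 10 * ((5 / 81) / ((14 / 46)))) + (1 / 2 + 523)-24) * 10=2847760 / 567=5022.50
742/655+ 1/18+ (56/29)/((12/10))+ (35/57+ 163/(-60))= 9029113/12992580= 0.69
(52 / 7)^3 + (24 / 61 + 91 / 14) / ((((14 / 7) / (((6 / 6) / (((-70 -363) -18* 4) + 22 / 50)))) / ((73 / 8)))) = 494513996007 / 1206503872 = 409.87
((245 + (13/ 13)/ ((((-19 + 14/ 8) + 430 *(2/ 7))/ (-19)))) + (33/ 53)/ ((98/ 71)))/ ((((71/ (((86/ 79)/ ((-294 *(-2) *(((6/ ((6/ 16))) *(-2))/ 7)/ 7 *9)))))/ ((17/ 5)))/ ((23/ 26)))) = -21111726840563/ 6450665848623360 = -0.00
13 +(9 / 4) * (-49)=-389 / 4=-97.25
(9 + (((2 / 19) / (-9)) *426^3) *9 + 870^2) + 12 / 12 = -7380855.89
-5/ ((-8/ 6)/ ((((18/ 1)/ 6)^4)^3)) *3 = 23914845/ 4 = 5978711.25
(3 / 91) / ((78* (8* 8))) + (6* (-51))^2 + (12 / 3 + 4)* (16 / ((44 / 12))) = 156024261131 / 1665664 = 93670.91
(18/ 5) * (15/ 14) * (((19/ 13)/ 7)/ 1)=513/ 637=0.81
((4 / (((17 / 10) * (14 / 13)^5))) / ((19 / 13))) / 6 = 24134045 / 130287864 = 0.19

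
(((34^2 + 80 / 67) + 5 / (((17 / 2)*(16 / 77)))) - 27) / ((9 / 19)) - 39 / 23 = 4508443439 / 1886184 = 2390.25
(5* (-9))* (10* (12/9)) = -600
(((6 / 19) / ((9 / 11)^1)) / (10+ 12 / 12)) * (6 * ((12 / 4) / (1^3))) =12 / 19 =0.63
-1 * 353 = -353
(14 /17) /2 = 0.41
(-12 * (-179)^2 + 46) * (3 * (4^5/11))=-1181018112/11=-107365282.91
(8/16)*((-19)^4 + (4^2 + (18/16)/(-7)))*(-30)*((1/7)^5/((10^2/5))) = -21896589/3764768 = -5.82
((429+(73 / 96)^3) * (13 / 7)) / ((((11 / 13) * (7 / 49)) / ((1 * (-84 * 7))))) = -3146289441841 / 811008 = -3879480.16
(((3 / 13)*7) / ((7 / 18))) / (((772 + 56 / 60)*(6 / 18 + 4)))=1215 / 979693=0.00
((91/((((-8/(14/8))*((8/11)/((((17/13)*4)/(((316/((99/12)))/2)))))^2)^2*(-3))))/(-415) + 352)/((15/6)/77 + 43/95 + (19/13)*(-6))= -1227307763733735972050602763/28884025823685889811808256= -42.49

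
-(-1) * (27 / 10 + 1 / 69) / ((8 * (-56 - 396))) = -1873 / 2495040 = -0.00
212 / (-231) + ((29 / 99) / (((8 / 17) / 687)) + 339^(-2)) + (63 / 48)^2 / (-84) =426.70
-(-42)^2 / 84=-21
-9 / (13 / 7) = -63 / 13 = -4.85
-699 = -699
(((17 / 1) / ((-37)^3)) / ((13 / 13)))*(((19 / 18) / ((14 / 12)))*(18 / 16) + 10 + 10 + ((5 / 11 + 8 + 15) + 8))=-549491 / 31202248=-0.02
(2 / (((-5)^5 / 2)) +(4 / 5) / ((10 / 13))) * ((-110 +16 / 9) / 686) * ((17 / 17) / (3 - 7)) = 263467 / 6431250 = 0.04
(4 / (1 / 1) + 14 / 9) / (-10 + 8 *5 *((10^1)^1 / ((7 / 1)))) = 0.12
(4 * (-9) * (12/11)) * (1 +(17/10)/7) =-48.81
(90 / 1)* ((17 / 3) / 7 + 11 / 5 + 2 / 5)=2148 / 7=306.86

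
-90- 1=-91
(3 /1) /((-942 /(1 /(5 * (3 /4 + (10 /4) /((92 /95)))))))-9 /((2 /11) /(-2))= 47639203 /481205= 99.00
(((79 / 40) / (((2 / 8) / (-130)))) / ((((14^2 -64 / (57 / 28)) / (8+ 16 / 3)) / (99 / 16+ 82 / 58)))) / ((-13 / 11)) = 58234297 / 108808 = 535.20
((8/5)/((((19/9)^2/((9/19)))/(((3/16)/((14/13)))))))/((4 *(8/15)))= 85293/6145664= 0.01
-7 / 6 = -1.17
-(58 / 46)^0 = -1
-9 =-9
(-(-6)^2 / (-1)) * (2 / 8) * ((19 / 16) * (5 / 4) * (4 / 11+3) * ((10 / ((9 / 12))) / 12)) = 17575 / 352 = 49.93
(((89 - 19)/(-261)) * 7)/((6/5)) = -1225/783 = -1.56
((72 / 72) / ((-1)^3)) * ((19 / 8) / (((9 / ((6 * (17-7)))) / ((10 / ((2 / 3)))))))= -475 / 2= -237.50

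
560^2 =313600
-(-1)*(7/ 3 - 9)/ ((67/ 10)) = -200/ 201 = -1.00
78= 78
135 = 135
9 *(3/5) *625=3375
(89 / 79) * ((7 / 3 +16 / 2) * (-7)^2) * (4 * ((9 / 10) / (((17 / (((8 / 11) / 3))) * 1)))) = 2163056 / 73865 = 29.28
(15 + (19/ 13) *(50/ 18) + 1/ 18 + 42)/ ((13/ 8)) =6356/ 169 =37.61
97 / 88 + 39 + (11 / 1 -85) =-33.90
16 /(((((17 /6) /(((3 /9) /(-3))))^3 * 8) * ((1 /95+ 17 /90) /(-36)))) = 36480 /1675333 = 0.02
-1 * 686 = -686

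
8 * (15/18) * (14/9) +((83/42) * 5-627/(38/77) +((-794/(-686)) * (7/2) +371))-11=-2344879/2646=-886.20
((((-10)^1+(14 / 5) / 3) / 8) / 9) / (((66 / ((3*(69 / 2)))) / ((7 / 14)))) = -0.10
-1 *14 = -14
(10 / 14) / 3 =5 / 21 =0.24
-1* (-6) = 6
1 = 1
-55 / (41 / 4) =-220 / 41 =-5.37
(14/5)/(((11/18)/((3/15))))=252/275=0.92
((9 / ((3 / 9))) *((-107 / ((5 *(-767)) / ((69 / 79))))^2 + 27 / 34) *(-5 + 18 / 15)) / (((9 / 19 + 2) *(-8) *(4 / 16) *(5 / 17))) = 56.04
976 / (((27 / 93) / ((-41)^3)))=-2085273776 / 9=-231697086.22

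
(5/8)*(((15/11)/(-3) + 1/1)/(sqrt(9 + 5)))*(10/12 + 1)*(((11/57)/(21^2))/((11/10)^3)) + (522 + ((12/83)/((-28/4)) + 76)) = 625*sqrt(14)/42582078 + 347426/581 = 597.98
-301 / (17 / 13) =-3913 / 17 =-230.18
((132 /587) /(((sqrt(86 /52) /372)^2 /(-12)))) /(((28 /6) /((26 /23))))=-222269059584 /4063801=-54694.87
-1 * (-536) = 536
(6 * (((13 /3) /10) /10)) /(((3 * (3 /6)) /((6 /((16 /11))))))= 143 /200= 0.72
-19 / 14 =-1.36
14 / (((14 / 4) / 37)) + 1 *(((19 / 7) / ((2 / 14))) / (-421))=62289 / 421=147.95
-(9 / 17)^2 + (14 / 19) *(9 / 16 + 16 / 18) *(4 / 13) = 3299 / 67626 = 0.05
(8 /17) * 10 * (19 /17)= 5.26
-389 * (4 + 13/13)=-1945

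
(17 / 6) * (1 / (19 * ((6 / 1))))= 0.02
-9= -9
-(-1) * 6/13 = 6/13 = 0.46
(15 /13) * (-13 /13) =-15 /13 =-1.15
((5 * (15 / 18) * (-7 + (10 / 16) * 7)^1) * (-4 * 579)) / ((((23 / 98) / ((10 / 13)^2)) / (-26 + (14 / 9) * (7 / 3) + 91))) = 153333433750 / 34983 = 4383084.18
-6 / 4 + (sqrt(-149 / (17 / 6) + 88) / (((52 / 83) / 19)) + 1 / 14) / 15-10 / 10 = -262 / 105 + 1577*sqrt(10234) / 13260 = 9.54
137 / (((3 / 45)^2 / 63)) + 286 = 1942261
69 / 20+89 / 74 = 3443 / 740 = 4.65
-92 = -92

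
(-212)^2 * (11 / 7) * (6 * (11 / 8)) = 4078668 / 7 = 582666.86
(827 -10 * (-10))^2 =859329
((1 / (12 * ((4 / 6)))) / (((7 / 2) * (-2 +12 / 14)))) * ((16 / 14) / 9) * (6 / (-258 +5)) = 1 / 10626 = 0.00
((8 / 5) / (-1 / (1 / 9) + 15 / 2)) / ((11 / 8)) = -128 / 165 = -0.78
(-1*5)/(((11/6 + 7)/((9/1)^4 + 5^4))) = -215580/53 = -4067.55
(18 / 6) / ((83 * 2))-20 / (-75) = 709 / 2490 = 0.28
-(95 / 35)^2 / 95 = -19 / 245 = -0.08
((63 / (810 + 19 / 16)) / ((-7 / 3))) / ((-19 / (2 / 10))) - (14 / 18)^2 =-60382253 / 99873405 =-0.60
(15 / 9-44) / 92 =-127 / 276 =-0.46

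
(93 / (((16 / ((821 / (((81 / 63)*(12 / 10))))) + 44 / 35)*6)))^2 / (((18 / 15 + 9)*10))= 16193835025 / 11391627648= 1.42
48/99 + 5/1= 181/33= 5.48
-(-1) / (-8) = -1 / 8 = -0.12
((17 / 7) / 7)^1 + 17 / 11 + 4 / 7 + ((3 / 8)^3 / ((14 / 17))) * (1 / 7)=1364921 / 551936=2.47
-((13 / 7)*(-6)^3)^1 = 2808 / 7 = 401.14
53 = 53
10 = 10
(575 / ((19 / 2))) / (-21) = -1150 / 399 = -2.88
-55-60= -115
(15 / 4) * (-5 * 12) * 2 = -450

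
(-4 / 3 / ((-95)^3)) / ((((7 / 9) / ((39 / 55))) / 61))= 28548 / 330089375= 0.00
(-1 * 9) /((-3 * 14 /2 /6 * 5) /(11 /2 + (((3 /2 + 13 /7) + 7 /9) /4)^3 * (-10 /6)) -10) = 12647639259 /20774195870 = 0.61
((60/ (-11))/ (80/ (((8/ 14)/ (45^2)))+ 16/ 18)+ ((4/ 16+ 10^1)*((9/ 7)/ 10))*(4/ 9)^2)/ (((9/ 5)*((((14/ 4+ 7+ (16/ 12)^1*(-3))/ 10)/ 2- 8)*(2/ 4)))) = -46025802320/ 1221380726643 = -0.04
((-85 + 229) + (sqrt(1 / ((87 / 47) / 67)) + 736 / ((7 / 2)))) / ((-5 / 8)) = -3968 / 7 - 8 * sqrt(273963) / 435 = -576.48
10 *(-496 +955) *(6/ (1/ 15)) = 413100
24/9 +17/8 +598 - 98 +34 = 12931/24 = 538.79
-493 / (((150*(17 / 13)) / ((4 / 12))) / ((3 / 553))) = -377 / 82950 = -0.00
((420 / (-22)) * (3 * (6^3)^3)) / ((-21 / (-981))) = -296586593280 / 11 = -26962417570.91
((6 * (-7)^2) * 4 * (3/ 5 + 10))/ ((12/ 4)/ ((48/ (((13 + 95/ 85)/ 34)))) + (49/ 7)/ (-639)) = 23020348176/ 27695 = 831209.54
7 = 7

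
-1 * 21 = -21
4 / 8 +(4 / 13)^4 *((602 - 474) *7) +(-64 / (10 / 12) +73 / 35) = -26463615 / 399854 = -66.18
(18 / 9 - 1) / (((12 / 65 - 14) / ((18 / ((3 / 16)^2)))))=-16640 / 449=-37.06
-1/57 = -0.02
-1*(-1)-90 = -89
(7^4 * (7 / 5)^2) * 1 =4705.96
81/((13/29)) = 2349/13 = 180.69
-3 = -3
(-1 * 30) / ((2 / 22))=-330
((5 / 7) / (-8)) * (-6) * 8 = 30 / 7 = 4.29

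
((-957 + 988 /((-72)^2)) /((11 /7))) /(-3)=8680175 /42768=202.96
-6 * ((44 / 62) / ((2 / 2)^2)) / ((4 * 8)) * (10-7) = -99 / 248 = -0.40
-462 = -462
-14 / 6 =-7 / 3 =-2.33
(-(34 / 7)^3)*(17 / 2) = -334084 / 343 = -974.01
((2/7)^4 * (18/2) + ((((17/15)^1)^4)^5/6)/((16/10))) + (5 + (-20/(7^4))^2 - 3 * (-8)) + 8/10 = 572933896815458696921490615596401/18402665589907105407714843750000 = 31.13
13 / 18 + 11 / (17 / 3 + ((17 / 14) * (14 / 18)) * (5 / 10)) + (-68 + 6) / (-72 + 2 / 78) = 37691611 / 11166246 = 3.38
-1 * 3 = -3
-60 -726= -786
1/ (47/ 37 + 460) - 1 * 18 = -307169/ 17067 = -18.00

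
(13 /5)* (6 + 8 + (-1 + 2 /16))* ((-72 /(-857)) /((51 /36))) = 29484 /14569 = 2.02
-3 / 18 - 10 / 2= -5.17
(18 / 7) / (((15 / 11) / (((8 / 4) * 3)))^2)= 8712 / 175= 49.78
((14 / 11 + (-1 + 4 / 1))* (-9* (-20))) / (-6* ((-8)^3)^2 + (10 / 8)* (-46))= -16920 / 34604273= -0.00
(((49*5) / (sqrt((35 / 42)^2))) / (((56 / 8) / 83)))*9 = 31374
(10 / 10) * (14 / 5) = 14 / 5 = 2.80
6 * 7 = 42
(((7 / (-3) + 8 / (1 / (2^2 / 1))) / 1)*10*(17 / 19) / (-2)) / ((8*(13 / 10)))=-37825 / 2964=-12.76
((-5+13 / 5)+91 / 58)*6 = -723 / 145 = -4.99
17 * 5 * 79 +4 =6719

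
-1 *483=-483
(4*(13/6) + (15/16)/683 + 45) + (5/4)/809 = 1423438457/26522256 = 53.67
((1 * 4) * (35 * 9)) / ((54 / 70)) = 4900 / 3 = 1633.33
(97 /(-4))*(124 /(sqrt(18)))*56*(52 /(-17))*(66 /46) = 48160112*sqrt(2) /391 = 174191.01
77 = 77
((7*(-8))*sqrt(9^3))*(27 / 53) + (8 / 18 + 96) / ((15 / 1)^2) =-82622596 / 107325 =-769.84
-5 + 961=956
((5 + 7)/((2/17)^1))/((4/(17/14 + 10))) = 285.96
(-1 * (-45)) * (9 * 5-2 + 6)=2205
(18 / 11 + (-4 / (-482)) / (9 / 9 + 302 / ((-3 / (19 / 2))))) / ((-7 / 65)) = -404060865 / 26592181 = -15.19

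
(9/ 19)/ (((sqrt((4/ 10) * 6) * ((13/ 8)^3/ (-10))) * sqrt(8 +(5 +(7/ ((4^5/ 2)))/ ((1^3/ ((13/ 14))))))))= -49152 * sqrt(7995)/ 22249019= -0.20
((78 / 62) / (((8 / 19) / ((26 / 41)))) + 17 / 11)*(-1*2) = -6.88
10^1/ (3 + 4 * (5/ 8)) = 20/ 11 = 1.82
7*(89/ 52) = 623/ 52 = 11.98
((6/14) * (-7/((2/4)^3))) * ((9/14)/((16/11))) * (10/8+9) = -12177/112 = -108.72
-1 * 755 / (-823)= 755 / 823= 0.92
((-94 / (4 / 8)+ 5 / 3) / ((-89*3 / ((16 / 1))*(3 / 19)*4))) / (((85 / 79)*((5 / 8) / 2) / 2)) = 105.16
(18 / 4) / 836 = 9 / 1672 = 0.01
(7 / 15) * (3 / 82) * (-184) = -3.14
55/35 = 11/7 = 1.57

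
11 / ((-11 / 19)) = -19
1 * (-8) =-8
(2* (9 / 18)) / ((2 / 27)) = 27 / 2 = 13.50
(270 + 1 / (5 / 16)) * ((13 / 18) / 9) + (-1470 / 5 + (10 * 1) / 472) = -26003051 / 95580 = -272.06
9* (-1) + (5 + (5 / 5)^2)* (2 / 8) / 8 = -141 / 16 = -8.81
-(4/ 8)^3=-1/ 8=-0.12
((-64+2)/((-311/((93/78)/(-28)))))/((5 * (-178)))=961/100751560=0.00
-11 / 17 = -0.65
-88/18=-44/9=-4.89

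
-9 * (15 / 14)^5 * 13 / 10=-17769375 / 1075648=-16.52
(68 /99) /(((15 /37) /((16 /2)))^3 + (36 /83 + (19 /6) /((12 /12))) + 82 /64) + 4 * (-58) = -241207772792152 /1040319595623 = -231.86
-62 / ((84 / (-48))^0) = -62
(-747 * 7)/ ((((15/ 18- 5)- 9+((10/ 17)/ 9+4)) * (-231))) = -76194/ 30635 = -2.49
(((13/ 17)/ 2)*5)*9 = 585/ 34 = 17.21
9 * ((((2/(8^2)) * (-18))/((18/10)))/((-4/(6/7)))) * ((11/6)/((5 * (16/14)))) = 99/512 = 0.19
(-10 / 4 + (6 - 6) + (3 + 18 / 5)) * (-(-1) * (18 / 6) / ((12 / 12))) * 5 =123 / 2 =61.50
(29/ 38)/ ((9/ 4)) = 58/ 171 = 0.34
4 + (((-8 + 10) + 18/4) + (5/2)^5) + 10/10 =3493/32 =109.16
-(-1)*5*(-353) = -1765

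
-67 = -67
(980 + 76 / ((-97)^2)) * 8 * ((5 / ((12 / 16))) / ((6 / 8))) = 655708160 / 9409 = 69689.46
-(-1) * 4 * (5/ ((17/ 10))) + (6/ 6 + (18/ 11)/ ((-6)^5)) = 1031167/ 80784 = 12.76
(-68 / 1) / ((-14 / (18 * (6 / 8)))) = 459 / 7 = 65.57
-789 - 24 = -813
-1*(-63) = 63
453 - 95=358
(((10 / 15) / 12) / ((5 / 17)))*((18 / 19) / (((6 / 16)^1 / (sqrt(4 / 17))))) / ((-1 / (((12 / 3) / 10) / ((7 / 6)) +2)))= -1312*sqrt(17) / 9975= -0.54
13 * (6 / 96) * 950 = 6175 / 8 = 771.88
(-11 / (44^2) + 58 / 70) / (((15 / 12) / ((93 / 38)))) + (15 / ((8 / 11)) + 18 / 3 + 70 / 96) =50851477 / 1755600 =28.97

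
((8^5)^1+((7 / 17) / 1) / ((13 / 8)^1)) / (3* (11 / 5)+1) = 18104460 / 4199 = 4311.61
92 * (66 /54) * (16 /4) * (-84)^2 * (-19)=-60299008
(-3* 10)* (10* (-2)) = 600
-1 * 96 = -96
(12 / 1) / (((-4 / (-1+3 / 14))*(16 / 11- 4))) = -363 / 392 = -0.93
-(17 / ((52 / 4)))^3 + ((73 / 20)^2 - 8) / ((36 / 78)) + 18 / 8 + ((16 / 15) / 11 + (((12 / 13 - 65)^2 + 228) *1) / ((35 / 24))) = 1211288109413 / 406005600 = 2983.43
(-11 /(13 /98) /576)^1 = -0.14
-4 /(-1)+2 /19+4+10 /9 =1576 /171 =9.22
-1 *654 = -654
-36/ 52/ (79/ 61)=-549/ 1027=-0.53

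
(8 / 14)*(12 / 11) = 48 / 77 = 0.62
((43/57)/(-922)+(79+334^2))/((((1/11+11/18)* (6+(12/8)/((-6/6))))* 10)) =64535523217/18262515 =3533.77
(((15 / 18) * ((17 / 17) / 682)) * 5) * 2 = 25 / 2046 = 0.01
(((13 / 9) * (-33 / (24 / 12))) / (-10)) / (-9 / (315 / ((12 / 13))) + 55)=13013 / 300156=0.04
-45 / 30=-3 / 2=-1.50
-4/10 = -2/5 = -0.40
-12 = -12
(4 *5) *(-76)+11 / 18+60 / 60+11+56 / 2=-1479.39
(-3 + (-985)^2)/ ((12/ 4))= 970222/ 3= 323407.33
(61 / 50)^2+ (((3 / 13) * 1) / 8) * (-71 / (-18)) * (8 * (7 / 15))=559607 / 292500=1.91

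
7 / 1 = 7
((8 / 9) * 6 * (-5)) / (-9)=80 / 27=2.96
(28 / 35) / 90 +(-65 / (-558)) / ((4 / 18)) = 14873 / 27900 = 0.53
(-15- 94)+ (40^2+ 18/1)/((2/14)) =11217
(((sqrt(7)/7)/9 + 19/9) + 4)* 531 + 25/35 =59* sqrt(7)/7 + 22720/7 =3268.01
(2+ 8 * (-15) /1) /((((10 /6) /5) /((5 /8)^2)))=-4425 /32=-138.28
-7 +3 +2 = -2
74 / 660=37 / 330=0.11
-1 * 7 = -7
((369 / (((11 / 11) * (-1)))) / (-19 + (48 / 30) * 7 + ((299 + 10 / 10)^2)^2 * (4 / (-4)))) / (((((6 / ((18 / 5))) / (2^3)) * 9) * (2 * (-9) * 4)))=-1 / 2963414637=-0.00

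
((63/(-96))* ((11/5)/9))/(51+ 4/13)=-1001/320160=-0.00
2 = 2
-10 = -10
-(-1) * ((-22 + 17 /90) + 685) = 663.19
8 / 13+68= 892 / 13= 68.62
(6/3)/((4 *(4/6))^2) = 9/32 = 0.28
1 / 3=0.33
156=156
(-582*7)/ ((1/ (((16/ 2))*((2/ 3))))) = -21728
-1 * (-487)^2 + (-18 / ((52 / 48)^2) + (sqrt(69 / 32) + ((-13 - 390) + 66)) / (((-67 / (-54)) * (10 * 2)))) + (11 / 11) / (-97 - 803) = -2417212833013 / 10190700 + 27 * sqrt(138) / 5360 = -237197.86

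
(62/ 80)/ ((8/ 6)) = 93/ 160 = 0.58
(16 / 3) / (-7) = -16 / 21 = -0.76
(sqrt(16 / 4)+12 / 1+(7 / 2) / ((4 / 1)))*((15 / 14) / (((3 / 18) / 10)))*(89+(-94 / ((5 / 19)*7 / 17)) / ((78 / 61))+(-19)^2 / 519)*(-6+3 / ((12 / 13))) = 1548156.85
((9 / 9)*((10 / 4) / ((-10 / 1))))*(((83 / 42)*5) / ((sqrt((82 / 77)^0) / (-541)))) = 224515 / 168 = 1336.40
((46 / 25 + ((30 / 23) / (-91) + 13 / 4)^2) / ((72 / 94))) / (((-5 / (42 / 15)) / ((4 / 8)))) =-4.50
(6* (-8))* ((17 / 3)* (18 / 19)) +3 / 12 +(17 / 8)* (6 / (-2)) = -40099 / 152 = -263.81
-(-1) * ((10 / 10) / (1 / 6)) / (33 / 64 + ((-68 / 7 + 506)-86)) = 2688 / 184039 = 0.01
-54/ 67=-0.81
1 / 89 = 0.01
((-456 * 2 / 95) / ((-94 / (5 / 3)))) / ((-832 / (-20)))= 5 / 1222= 0.00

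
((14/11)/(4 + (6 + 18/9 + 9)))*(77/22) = 7/33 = 0.21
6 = 6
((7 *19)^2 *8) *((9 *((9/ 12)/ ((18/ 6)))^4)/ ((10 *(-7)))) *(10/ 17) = -22743/ 544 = -41.81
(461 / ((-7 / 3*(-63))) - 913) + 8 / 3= -133358 / 147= -907.20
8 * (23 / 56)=23 / 7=3.29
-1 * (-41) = 41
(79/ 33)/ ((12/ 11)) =79/ 36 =2.19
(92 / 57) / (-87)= -92 / 4959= -0.02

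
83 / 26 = 3.19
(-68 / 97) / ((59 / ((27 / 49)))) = -1836 / 280427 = -0.01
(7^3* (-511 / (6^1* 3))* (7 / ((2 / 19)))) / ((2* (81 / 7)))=-163179163 / 5832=-27979.97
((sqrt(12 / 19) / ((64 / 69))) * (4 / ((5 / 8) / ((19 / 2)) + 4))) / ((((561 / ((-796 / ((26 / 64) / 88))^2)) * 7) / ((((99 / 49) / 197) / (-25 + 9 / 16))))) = -120587607343104 * sqrt(57) / 339924226733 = -2678.29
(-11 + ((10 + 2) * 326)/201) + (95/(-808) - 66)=-3121205/54136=-57.65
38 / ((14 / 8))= 152 / 7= 21.71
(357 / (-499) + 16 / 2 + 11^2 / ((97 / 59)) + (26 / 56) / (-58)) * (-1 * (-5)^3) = 794657413125 / 78606472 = 10109.31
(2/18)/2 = 1/18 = 0.06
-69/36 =-23/12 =-1.92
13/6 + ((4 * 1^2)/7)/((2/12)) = 235/42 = 5.60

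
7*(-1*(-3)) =21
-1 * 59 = -59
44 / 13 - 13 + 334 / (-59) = -11717 / 767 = -15.28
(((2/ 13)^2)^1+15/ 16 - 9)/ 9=-21737/ 24336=-0.89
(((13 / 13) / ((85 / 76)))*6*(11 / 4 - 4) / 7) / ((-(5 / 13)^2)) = 19266 / 2975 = 6.48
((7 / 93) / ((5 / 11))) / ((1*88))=7 / 3720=0.00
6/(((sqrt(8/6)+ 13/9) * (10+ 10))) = 351/610 - 81 * sqrt(3)/305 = 0.12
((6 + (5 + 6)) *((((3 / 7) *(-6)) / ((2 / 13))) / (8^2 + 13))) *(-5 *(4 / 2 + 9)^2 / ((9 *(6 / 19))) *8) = 923780 / 147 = 6284.22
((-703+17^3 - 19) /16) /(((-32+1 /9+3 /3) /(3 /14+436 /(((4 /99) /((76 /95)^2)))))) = -91176592221 /1556800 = -58566.67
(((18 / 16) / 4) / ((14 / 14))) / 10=9 / 320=0.03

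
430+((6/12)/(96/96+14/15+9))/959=135257375/314552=430.00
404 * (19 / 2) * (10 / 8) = 9595 / 2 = 4797.50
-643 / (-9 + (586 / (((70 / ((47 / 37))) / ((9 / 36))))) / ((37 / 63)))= 17605340 / 122481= 143.74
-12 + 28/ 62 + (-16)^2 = 7578/ 31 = 244.45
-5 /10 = -1 /2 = -0.50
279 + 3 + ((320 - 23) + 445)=1024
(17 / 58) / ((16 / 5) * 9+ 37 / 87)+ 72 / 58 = 922731 / 737354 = 1.25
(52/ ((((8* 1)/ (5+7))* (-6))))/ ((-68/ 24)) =78/ 17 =4.59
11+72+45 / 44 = 3697 / 44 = 84.02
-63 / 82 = -0.77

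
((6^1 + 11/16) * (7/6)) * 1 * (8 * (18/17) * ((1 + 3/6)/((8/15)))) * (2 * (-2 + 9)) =707805/272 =2602.22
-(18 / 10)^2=-81 / 25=-3.24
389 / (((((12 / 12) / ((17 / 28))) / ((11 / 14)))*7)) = 72743 / 2744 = 26.51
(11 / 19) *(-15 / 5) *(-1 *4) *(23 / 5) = 3036 / 95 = 31.96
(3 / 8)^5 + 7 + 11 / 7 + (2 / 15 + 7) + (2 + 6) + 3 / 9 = 82731947 / 3440640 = 24.05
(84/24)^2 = 49/4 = 12.25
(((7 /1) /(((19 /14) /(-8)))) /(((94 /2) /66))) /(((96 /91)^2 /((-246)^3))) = 2768634519651 /3572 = 775093650.52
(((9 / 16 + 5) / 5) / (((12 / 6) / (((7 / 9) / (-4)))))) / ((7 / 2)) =-89 / 2880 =-0.03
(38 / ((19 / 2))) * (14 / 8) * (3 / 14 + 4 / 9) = 83 / 18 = 4.61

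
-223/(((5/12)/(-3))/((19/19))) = 8028/5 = 1605.60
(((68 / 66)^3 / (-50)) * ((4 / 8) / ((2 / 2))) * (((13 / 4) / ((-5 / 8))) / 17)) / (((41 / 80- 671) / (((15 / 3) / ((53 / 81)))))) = -0.00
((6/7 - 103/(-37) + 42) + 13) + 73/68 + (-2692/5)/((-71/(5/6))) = 247715935/3751356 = 66.03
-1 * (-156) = 156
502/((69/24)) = 4016/23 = 174.61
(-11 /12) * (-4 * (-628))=-6908 /3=-2302.67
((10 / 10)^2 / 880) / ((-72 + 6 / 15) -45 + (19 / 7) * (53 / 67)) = -469 / 47236992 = -0.00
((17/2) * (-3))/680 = -3/80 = -0.04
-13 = -13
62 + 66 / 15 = 332 / 5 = 66.40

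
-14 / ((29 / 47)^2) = -30926 / 841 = -36.77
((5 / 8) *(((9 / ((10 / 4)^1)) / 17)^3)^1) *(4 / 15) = 972 / 614125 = 0.00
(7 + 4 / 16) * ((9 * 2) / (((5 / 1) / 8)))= 1044 / 5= 208.80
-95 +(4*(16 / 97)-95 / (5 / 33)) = -69970 / 97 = -721.34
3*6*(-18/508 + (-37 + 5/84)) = -665.57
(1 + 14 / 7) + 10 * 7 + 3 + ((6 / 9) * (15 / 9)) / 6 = 2057 / 27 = 76.19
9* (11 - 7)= 36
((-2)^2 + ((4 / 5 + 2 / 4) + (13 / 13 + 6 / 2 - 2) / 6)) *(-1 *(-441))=24843 / 10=2484.30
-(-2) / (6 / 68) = 68 / 3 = 22.67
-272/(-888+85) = 272/803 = 0.34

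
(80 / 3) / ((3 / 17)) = 1360 / 9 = 151.11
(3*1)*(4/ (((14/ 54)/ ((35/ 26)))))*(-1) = -810/ 13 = -62.31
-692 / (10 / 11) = -3806 / 5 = -761.20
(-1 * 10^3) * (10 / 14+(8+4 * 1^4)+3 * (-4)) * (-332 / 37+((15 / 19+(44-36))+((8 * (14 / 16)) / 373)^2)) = 89565970000 / 684653809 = 130.82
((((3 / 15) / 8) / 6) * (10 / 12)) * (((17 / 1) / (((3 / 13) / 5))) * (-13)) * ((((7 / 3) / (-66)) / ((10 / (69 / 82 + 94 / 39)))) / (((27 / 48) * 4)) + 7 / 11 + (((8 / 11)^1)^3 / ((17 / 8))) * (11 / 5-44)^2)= -4989303066449 / 946883520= -5269.18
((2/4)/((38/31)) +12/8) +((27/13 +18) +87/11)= 324887/10868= 29.89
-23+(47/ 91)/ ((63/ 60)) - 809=-1589012/ 1911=-831.51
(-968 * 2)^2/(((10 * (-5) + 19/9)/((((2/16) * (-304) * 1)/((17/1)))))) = 1281848832/7327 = 174948.66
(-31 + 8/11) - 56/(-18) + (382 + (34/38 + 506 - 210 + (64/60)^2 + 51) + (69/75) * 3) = 33229318/47025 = 706.63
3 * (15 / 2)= 45 / 2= 22.50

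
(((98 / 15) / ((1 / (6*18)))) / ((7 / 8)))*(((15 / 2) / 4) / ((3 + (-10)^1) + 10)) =504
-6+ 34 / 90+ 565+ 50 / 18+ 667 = 55312 / 45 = 1229.16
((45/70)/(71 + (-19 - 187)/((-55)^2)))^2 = 9150625/111405083076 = 0.00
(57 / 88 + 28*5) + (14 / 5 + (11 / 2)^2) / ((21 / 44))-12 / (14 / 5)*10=1543433 / 9240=167.04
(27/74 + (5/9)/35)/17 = 1775/79254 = 0.02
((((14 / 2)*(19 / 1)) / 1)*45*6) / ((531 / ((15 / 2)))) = 29925 / 59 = 507.20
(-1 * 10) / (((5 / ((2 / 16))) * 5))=-1 / 20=-0.05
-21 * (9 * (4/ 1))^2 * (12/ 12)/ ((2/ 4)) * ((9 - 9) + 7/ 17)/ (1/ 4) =-1524096/ 17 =-89652.71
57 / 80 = 0.71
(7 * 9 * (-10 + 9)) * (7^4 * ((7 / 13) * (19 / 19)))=-1058841 / 13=-81449.31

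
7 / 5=1.40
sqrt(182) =13.49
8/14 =4/7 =0.57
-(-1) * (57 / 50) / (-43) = -57 / 2150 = -0.03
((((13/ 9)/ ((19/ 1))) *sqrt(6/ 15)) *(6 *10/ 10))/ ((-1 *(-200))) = 13 *sqrt(10)/ 28500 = 0.00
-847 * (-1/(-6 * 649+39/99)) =-27951/128489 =-0.22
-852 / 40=-213 / 10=-21.30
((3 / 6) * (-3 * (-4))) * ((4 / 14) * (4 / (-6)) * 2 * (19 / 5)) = -8.69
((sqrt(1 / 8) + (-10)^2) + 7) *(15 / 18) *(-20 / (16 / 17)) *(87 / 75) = -2205.22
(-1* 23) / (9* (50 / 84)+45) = -0.46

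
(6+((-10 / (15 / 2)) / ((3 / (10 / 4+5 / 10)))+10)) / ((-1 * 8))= -11 / 6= -1.83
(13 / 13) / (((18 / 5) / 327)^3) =161878625 / 216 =749438.08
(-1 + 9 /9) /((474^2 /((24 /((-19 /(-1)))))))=0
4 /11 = 0.36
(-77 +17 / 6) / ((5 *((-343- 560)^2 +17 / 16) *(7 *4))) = -178 / 273977781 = -0.00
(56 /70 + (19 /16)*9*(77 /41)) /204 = 4027 /39360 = 0.10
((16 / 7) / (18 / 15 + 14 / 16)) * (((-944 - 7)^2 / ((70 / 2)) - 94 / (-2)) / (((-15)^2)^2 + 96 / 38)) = 2203503872 / 3912140841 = 0.56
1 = 1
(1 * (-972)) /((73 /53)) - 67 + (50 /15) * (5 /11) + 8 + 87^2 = 16395212 /2409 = 6805.82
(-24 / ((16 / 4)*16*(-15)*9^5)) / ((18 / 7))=7 / 42515280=0.00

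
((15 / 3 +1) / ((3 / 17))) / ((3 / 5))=170 / 3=56.67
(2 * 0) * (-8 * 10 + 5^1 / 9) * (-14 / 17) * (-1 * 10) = 0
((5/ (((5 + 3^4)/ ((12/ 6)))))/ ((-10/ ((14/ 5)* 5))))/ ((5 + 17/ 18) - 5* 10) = 126/ 34099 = 0.00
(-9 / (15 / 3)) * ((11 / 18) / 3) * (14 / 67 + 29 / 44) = -853 / 2680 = -0.32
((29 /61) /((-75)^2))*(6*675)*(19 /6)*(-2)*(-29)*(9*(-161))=-138921426 /1525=-91096.02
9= 9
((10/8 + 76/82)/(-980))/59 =-51/1354640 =-0.00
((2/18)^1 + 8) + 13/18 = 53/6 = 8.83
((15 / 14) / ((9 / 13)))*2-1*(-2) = 107 / 21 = 5.10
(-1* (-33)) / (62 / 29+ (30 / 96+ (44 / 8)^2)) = 15312 / 15173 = 1.01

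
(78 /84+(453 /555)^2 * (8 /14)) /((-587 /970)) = -8693043 /4018015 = -2.16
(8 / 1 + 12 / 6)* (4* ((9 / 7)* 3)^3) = 787320 / 343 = 2295.39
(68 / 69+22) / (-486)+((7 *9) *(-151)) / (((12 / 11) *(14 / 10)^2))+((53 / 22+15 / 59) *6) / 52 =-8810872812587 / 1980484506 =-4448.85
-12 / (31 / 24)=-288 / 31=-9.29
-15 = -15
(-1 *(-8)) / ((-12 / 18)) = -12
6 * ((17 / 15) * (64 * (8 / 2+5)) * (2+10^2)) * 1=1997568 / 5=399513.60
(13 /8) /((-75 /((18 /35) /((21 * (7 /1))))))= -13 /171500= -0.00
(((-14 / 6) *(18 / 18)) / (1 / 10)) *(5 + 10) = -350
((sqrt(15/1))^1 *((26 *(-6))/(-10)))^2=18252/5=3650.40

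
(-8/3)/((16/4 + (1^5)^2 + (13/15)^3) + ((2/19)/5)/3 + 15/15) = -171000/426943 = -0.40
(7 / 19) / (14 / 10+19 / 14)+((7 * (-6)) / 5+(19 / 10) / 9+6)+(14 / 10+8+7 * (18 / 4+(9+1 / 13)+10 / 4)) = 514345669 / 4290390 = 119.88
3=3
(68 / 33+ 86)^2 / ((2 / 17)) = 71781106 / 1089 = 65914.70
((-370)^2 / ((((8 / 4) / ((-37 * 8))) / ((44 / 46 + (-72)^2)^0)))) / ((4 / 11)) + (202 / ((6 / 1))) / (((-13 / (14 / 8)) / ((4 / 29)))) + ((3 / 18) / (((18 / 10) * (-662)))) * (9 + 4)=-750915314675917 / 13476996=-55718300.63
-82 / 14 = -41 / 7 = -5.86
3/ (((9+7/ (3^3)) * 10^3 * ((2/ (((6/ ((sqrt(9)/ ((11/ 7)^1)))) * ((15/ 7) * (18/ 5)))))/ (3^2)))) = 216513/ 6125000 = 0.04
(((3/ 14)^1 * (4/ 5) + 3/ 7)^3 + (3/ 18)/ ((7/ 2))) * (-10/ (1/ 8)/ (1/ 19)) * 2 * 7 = -5609.81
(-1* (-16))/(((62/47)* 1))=376/31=12.13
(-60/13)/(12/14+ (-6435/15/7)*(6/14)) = 196/1079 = 0.18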